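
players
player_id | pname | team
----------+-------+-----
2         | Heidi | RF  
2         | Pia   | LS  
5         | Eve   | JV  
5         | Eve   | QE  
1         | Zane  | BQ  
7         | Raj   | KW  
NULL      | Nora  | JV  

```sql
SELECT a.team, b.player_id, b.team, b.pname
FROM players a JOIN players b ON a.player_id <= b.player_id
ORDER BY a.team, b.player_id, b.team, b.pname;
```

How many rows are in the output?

23

INNER JOIN keeps only pairs where the ON condition holds.
Matching on a.player_id <= b.player_id. A NULL in a compared column never satisfies the condition.
- player_id=2: 5 matching b row(s), so 5 row(s) emitted.
- player_id=2: 5 matching b row(s), so 5 row(s) emitted.
- player_id=5: 3 matching b row(s), so 3 row(s) emitted.
- player_id=5: 3 matching b row(s), so 3 row(s) emitted.
- player_id=1: 6 matching b row(s), so 6 row(s) emitted.
- player_id=7: 1 matching b row(s), so 1 row(s) emitted.
- player_id=NULL: no matching b row, dropped.
Total: 23 rows.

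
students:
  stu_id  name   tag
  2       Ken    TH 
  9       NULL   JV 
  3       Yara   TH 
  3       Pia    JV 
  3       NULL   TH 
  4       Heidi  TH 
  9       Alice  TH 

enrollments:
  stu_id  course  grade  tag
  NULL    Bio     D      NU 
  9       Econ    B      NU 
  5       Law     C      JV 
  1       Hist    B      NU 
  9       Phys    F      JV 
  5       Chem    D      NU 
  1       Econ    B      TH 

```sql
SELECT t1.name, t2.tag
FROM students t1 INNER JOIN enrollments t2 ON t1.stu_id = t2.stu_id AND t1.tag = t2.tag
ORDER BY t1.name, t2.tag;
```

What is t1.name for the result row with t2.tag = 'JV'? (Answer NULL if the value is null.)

INNER JOIN keeps only pairs where the ON condition holds.
Matching on t1.stu_id = t2.stu_id AND t1.tag = t2.tag. A NULL in a compared column never satisfies the condition.
Matched pairs: 1.

NULL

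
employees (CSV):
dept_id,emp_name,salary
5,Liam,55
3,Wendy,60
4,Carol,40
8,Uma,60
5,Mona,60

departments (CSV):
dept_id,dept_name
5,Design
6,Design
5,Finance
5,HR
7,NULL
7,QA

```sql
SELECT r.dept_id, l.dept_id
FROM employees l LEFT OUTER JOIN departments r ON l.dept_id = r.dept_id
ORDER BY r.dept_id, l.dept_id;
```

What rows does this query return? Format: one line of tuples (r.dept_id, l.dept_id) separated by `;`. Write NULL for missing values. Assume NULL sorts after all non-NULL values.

(5, 5); (5, 5); (5, 5); (5, 5); (5, 5); (5, 5); (NULL, 3); (NULL, 4); (NULL, 8)

LEFT JOIN keeps every row from `employees`; unmatched rows get NULL for `departments`'s columns.
Matching on l.dept_id = r.dept_id.
- l row (dept_id=5): matches 3 r row(s) → 3 output row(s).
- l row (dept_id=3): no match → kept, r columns NULL.
- l row (dept_id=4): no match → kept, r columns NULL.
- l row (dept_id=8): no match → kept, r columns NULL.
- l row (dept_id=5): matches 3 r row(s) → 3 output row(s).
After projecting and ordering:
r.dept_id | l.dept_id
5 | 5
5 | 5
5 | 5
5 | 5
5 | 5
5 | 5
NULL | 3
NULL | 4
NULL | 8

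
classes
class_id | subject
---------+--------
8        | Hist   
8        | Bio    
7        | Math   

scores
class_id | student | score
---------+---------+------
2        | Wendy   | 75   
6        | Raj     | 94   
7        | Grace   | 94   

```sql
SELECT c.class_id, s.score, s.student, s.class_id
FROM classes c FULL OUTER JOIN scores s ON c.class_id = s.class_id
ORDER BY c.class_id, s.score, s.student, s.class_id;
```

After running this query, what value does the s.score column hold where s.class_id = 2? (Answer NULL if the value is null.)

FULL OUTER JOIN keeps every row from both sides; unmatched rows get NULL for the other side's columns.
Matching on c.class_id = s.class_id.
- c row (class_id=8): no match → kept, s columns NULL.
- c row (class_id=8): no match → kept, s columns NULL.
- c row (class_id=7): matches 1 s row(s) → 1 output row(s).
- 2 row(s) from s found no c partner → padded with NULL.

75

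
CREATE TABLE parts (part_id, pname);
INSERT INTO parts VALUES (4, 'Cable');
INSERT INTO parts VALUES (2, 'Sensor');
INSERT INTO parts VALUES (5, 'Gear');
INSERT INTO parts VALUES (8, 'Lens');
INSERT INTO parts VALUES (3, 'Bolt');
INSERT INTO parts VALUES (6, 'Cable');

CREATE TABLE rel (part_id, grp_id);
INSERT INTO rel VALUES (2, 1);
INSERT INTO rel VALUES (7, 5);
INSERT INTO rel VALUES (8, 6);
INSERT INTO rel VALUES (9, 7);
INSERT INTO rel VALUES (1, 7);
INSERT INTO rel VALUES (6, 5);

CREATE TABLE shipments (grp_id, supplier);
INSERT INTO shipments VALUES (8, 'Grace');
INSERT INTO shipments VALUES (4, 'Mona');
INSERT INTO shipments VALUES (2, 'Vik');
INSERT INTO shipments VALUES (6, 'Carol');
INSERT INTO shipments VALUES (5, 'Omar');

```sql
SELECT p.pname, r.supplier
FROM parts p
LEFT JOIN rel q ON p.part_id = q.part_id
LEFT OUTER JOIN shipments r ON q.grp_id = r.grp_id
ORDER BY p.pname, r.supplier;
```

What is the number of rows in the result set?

6

Joins associate left-to-right: parts LEFT JOIN rel on part_id gives 6 intermediate row(s).
Then LEFT JOIN `shipments r` on grp_id: each of those 6 rows is kept; rows whose q.grp_id has no match in r get NULL for r's columns.
Result: 6 row(s).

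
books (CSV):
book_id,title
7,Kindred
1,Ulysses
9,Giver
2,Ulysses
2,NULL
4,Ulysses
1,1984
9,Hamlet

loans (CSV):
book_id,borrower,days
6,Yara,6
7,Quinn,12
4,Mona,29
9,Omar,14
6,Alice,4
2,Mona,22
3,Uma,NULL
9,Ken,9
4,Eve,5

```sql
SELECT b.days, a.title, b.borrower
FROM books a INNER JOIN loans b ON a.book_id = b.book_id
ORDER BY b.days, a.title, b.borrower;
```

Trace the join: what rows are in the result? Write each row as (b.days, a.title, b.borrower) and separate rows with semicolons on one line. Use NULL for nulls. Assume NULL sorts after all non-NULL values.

(5, Ulysses, Eve); (9, Giver, Ken); (9, Hamlet, Ken); (12, Kindred, Quinn); (14, Giver, Omar); (14, Hamlet, Omar); (22, Ulysses, Mona); (22, NULL, Mona); (29, Ulysses, Mona)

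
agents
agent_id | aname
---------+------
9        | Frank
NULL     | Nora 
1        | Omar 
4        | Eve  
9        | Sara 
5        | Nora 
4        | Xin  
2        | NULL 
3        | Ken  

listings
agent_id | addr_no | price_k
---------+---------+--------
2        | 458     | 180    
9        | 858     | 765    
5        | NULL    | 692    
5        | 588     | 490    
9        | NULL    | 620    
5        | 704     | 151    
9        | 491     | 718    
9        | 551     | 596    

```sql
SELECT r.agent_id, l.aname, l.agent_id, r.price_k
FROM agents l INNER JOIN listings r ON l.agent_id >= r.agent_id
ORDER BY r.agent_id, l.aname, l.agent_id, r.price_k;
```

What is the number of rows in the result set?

24

INNER JOIN keeps only pairs where the ON condition holds.
Matching on l.agent_id >= r.agent_id. A NULL in a compared column never satisfies the condition.
Matched pairs: 24.
Total: 24 rows.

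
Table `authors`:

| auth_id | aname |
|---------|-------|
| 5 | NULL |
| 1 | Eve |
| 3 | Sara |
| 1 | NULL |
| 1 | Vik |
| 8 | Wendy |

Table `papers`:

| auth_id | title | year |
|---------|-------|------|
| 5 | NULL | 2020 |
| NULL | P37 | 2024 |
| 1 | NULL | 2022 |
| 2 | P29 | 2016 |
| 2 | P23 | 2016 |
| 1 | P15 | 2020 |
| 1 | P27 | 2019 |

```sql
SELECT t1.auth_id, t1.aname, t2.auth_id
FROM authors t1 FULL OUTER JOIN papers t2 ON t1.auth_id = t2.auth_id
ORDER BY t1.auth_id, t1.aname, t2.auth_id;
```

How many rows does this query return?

15

FULL OUTER JOIN keeps every row from both sides; unmatched rows get NULL for the other side's columns.
Matching on t1.auth_id = t2.auth_id. A NULL in a compared column never satisfies the condition.
- t1 row (auth_id=5): matches 1 t2 row(s) → 1 output row(s).
- t1 row (auth_id=1): matches 3 t2 row(s) → 3 output row(s).
- t1 row (auth_id=3): no match → kept, t2 columns NULL.
- t1 row (auth_id=1): matches 3 t2 row(s) → 3 output row(s).
- t1 row (auth_id=1): matches 3 t2 row(s) → 3 output row(s).
- t1 row (auth_id=8): no match → kept, t2 columns NULL.
- 3 t2 row(s) had no t1 match → kept, t1 columns NULL.
Total: 10 matched + 5 padded = 15 rows.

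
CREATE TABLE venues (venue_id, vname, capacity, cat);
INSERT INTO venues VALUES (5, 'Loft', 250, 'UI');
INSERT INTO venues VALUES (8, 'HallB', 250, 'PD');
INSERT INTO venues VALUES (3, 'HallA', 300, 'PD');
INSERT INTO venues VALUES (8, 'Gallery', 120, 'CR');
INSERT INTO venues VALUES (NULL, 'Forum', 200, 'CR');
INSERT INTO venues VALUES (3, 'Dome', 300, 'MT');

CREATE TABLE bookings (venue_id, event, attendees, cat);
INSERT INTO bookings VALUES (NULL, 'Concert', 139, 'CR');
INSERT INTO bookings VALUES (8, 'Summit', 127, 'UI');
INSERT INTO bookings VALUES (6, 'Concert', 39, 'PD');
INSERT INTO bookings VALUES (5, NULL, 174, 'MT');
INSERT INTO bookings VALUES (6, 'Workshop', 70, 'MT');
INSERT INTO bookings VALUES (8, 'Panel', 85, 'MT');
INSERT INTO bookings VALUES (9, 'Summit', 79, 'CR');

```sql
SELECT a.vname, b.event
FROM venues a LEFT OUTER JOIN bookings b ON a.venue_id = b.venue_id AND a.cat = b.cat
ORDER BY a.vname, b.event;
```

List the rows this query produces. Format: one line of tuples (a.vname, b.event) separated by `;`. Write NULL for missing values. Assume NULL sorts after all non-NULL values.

(Dome, NULL); (Forum, NULL); (Gallery, NULL); (HallA, NULL); (HallB, NULL); (Loft, NULL)

LEFT JOIN keeps every row from `venues`; unmatched rows get NULL for `bookings`'s columns.
Matching on a.venue_id = b.venue_id AND a.cat = b.cat. A NULL in a compared column never satisfies the condition.
- a (venue_id=5, cat=UI) has no partner → padded with NULL.
- a (venue_id=8, cat=PD) has no partner → padded with NULL.
- a (venue_id=3, cat=PD) has no partner → padded with NULL.
- a (venue_id=8, cat=CR) has no partner → padded with NULL.
- a (venue_id=NULL, cat=CR) has no partner → padded with NULL.
- a (venue_id=3, cat=MT) has no partner → padded with NULL.
After projecting and ordering:
a.vname | b.event
Dome | NULL
Forum | NULL
Gallery | NULL
HallA | NULL
HallB | NULL
Loft | NULL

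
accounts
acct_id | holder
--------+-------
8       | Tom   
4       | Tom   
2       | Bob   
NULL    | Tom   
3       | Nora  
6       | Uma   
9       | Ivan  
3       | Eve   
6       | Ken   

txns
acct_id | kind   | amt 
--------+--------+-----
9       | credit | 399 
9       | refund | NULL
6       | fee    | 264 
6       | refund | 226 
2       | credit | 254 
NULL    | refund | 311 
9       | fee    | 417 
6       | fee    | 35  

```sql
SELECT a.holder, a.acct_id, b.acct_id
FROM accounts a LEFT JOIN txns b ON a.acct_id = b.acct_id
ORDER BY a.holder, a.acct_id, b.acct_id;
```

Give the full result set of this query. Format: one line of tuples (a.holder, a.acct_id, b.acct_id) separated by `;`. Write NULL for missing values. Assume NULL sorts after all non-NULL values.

(Bob, 2, 2); (Eve, 3, NULL); (Ivan, 9, 9); (Ivan, 9, 9); (Ivan, 9, 9); (Ken, 6, 6); (Ken, 6, 6); (Ken, 6, 6); (Nora, 3, NULL); (Tom, 4, NULL); (Tom, 8, NULL); (Tom, NULL, NULL); (Uma, 6, 6); (Uma, 6, 6); (Uma, 6, 6)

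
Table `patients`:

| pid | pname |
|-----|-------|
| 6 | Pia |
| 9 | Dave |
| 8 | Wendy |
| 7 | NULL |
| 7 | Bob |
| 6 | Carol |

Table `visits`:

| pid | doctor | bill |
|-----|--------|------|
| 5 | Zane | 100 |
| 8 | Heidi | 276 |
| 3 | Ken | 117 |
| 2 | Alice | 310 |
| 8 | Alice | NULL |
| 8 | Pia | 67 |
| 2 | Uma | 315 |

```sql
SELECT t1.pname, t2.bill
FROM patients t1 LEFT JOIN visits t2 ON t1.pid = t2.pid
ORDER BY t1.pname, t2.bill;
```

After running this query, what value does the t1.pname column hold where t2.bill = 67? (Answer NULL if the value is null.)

Wendy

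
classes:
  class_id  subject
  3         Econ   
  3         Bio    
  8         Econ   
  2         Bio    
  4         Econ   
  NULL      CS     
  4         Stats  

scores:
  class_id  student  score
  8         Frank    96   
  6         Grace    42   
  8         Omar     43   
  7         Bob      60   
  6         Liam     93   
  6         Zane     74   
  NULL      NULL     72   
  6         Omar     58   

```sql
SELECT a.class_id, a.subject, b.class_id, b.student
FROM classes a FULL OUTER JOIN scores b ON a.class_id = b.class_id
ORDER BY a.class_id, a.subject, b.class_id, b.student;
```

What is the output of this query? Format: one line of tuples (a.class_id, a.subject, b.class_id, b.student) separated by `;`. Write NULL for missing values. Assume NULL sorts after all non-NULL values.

(2, Bio, NULL, NULL); (3, Bio, NULL, NULL); (3, Econ, NULL, NULL); (4, Econ, NULL, NULL); (4, Stats, NULL, NULL); (8, Econ, 8, Frank); (8, Econ, 8, Omar); (NULL, CS, NULL, NULL); (NULL, NULL, 6, Grace); (NULL, NULL, 6, Liam); (NULL, NULL, 6, Omar); (NULL, NULL, 6, Zane); (NULL, NULL, 7, Bob); (NULL, NULL, NULL, NULL)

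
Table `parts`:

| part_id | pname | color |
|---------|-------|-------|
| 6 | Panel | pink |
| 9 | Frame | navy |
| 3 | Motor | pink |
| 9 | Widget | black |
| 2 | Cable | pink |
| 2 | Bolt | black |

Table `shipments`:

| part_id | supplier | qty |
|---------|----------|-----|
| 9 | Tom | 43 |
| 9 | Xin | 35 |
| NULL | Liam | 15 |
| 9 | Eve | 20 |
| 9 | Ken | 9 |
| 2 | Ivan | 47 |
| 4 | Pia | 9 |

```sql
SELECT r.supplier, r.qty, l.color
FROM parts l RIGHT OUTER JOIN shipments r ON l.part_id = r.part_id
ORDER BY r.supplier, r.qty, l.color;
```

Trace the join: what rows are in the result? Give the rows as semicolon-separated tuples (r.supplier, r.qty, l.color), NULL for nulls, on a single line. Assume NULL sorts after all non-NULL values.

RIGHT JOIN keeps every row from `shipments`; unmatched rows get NULL for `parts`'s columns.
Matching on l.part_id = r.part_id. A NULL in a compared column never satisfies the condition.
- part_id=6: no matching r row.
- part_id=9: 4 matching r row(s), so 4 row(s) emitted.
- part_id=3: no matching r row.
- part_id=9: 4 matching r row(s), so 4 row(s) emitted.
- part_id=2: 1 matching r row(s), so 1 row(s) emitted.
- part_id=2: 1 matching r row(s), so 1 row(s) emitted.
- plus 2 unmatched r row(s), each kept with NULL l columns.

(Eve, 20, black); (Eve, 20, navy); (Ivan, 47, black); (Ivan, 47, pink); (Ken, 9, black); (Ken, 9, navy); (Liam, 15, NULL); (Pia, 9, NULL); (Tom, 43, black); (Tom, 43, navy); (Xin, 35, black); (Xin, 35, navy)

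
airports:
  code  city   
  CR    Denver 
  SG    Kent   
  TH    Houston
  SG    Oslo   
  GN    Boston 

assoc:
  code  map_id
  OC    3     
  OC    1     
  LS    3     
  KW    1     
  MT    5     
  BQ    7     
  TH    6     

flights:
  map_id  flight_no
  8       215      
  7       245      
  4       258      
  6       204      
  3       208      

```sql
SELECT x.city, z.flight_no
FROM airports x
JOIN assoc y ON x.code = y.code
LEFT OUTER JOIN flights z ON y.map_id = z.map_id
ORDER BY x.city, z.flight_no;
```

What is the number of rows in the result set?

Step 1 — x INNER JOIN y on code → 1 row(s).
Then LEFT JOIN `flights z` on map_id: each of those 1 rows is kept; rows whose y.map_id has no match in z get NULL for z's columns.
Result: 1 row(s).

1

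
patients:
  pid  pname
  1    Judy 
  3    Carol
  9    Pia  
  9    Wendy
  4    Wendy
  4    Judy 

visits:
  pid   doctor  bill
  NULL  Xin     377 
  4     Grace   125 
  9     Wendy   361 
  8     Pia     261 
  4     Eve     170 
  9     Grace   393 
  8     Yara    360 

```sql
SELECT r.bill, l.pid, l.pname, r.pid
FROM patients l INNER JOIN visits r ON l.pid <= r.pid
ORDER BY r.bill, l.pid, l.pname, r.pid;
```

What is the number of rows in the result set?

28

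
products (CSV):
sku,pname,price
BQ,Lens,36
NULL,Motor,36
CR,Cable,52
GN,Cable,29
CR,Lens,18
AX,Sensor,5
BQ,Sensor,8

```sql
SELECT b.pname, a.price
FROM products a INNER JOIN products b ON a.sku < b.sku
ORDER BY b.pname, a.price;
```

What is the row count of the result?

13

INNER JOIN keeps only pairs where the ON condition holds.
Matching on a.sku < b.sku. A NULL in a compared column never satisfies the condition.
- a[0] sku=BQ → 3 match(es) in b → 3 row(s).
- a[1] sku=NULL → no match; dropped.
- a[2] sku=CR → 1 match(es) in b → 1 row(s).
- a[3] sku=GN → no match; dropped.
- a[4] sku=CR → 1 match(es) in b → 1 row(s).
- a[5] sku=AX → 5 match(es) in b → 5 row(s).
- a[6] sku=BQ → 3 match(es) in b → 3 row(s).
Total: 13 rows.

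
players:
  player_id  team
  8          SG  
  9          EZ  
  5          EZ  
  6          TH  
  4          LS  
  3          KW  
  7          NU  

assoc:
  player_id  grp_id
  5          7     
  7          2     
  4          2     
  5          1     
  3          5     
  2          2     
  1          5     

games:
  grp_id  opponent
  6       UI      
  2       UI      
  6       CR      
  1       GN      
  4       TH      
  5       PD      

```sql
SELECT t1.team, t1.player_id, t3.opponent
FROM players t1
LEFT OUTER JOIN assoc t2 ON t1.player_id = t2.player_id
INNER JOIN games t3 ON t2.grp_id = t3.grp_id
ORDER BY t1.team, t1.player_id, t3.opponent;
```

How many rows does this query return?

4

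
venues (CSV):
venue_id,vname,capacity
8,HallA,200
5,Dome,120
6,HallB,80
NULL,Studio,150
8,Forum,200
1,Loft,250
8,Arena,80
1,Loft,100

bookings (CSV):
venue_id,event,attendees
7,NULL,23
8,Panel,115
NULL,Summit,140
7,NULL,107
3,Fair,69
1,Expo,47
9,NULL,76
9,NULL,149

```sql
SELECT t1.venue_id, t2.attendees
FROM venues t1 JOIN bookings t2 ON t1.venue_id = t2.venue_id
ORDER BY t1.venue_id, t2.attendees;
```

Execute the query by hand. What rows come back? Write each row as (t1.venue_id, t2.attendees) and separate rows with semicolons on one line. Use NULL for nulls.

(1, 47); (1, 47); (8, 115); (8, 115); (8, 115)

INNER JOIN keeps only pairs where the ON condition holds.
Matching on t1.venue_id = t2.venue_id. A NULL in a compared column never satisfies the condition.
- venue_id=8: 1 matching t2 row(s), so 1 row(s) emitted.
- venue_id=5: no matching t2 row, dropped.
- venue_id=6: no matching t2 row, dropped.
- venue_id=NULL: no matching t2 row, dropped.
- venue_id=8: 1 matching t2 row(s), so 1 row(s) emitted.
- venue_id=1: 1 matching t2 row(s), so 1 row(s) emitted.
- venue_id=8: 1 matching t2 row(s), so 1 row(s) emitted.
- venue_id=1: 1 matching t2 row(s), so 1 row(s) emitted.
After projecting and ordering:
t1.venue_id | t2.attendees
1 | 47
1 | 47
8 | 115
8 | 115
8 | 115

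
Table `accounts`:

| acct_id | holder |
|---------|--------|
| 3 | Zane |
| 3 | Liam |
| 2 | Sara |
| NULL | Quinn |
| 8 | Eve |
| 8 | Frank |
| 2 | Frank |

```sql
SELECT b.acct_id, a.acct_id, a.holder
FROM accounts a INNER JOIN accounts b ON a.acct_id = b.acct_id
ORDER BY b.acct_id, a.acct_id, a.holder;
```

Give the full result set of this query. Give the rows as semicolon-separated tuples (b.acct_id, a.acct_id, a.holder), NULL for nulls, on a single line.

(2, 2, Frank); (2, 2, Frank); (2, 2, Sara); (2, 2, Sara); (3, 3, Liam); (3, 3, Liam); (3, 3, Zane); (3, 3, Zane); (8, 8, Eve); (8, 8, Eve); (8, 8, Frank); (8, 8, Frank)

INNER JOIN keeps only pairs where the ON condition holds.
Matching on a.acct_id = b.acct_id. A NULL in a compared column never satisfies the condition.
- acct_id=3: 2 matching b row(s), so 2 row(s) emitted.
- acct_id=3: 2 matching b row(s), so 2 row(s) emitted.
- acct_id=2: 2 matching b row(s), so 2 row(s) emitted.
- acct_id=NULL: no matching b row, dropped.
- acct_id=8: 2 matching b row(s), so 2 row(s) emitted.
- acct_id=8: 2 matching b row(s), so 2 row(s) emitted.
- acct_id=2: 2 matching b row(s), so 2 row(s) emitted.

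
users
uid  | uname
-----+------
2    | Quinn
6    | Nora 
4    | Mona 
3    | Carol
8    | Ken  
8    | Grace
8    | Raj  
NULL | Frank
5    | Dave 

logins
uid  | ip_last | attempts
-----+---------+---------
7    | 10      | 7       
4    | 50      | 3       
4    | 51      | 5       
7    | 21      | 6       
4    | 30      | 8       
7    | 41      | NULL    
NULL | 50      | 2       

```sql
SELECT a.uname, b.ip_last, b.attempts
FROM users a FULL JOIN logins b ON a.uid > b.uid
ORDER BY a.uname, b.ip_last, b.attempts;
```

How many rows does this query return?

FULL OUTER JOIN keeps every row from both sides; unmatched rows get NULL for the other side's columns.
Matching on a.uid > b.uid. A NULL in a compared column never satisfies the condition.
- a row (uid=2): no match → kept, b columns NULL.
- a row (uid=6): matches 3 b row(s) → 3 output row(s).
- a row (uid=4): no match → kept, b columns NULL.
- a row (uid=3): no match → kept, b columns NULL.
- a row (uid=8): matches 6 b row(s) → 6 output row(s).
- a row (uid=8): matches 6 b row(s) → 6 output row(s).
- a row (uid=8): matches 6 b row(s) → 6 output row(s).
- a row (uid=NULL): no match → kept, b columns NULL.
- a row (uid=5): matches 3 b row(s) → 3 output row(s).
- plus 1 unmatched b row(s), each kept with NULL a columns.
Total: 24 matched + 5 padded = 29 rows.

29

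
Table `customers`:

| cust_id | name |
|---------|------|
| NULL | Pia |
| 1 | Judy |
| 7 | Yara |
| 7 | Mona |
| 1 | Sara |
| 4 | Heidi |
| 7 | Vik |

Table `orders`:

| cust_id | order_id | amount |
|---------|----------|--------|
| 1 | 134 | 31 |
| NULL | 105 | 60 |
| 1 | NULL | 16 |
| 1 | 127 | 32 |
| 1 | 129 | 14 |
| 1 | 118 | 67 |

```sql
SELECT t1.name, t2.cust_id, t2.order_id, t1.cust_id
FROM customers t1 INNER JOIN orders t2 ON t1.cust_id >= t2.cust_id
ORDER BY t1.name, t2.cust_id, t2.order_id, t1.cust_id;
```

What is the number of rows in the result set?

30

INNER JOIN keeps only pairs where the ON condition holds.
Matching on t1.cust_id >= t2.cust_id. A NULL in a compared column never satisfies the condition.
Matched pairs: 30.
Total: 30 rows.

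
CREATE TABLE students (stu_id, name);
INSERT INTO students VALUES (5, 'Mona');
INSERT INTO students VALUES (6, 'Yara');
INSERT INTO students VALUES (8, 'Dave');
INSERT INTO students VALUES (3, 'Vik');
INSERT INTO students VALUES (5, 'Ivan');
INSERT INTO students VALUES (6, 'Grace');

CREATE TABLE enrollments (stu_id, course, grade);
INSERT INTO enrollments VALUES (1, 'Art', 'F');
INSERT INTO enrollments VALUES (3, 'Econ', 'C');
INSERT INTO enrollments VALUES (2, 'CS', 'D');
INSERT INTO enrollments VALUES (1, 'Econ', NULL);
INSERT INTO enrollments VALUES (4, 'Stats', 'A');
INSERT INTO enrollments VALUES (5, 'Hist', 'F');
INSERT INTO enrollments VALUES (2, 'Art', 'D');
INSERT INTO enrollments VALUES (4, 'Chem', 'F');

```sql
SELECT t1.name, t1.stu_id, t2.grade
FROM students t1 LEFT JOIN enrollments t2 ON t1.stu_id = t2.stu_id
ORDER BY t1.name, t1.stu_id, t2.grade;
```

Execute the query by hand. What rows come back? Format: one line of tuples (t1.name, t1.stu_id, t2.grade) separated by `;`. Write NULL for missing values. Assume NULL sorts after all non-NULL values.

(Dave, 8, NULL); (Grace, 6, NULL); (Ivan, 5, F); (Mona, 5, F); (Vik, 3, C); (Yara, 6, NULL)

LEFT JOIN keeps every row from `students`; unmatched rows get NULL for `enrollments`'s columns.
Matching on t1.stu_id = t2.stu_id.
Matched pairs: 3; unmatched t1 rows kept: 3.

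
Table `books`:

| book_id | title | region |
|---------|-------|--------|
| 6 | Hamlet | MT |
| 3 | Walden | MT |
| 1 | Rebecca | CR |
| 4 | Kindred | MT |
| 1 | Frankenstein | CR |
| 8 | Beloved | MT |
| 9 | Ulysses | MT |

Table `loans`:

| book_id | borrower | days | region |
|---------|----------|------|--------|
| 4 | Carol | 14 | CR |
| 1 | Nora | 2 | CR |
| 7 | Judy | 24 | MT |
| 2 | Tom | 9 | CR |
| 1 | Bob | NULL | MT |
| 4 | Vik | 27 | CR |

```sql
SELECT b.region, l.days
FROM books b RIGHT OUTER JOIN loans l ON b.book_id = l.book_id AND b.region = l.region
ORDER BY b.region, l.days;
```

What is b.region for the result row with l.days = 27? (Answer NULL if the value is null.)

RIGHT JOIN keeps every row from `loans`; unmatched rows get NULL for `books`'s columns.
Matching on b.book_id = l.book_id AND b.region = l.region.
Matched pairs: 2; unmatched l rows kept: 5.

NULL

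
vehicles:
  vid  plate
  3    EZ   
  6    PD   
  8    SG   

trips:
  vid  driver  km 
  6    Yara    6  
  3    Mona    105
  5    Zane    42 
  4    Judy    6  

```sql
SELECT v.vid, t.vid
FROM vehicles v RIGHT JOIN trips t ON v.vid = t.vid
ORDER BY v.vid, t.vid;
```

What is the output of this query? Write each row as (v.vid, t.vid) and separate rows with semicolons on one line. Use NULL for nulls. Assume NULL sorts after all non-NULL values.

RIGHT JOIN keeps every row from `trips`; unmatched rows get NULL for `vehicles`'s columns.
Matching on v.vid = t.vid.
- vid=3: 1 matching t row(s), so 1 row(s) emitted.
- vid=6: 1 matching t row(s), so 1 row(s) emitted.
- vid=8: no matching t row.
- 2 row(s) from t found no v partner → padded with NULL.
After projecting and ordering:
v.vid | t.vid
3 | 3
6 | 6
NULL | 4
NULL | 5

(3, 3); (6, 6); (NULL, 4); (NULL, 5)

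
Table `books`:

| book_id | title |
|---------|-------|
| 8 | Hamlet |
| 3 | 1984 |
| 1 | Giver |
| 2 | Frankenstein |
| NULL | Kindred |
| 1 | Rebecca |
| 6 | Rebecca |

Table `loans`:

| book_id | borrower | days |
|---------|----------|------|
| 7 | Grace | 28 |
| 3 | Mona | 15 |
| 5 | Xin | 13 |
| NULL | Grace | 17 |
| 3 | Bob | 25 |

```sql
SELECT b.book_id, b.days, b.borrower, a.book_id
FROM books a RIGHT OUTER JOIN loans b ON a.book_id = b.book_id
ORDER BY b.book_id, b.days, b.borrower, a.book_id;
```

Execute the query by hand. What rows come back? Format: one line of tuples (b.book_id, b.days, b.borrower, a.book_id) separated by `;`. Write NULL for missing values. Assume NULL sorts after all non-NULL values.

(3, 15, Mona, 3); (3, 25, Bob, 3); (5, 13, Xin, NULL); (7, 28, Grace, NULL); (NULL, 17, Grace, NULL)

RIGHT JOIN keeps every row from `loans`; unmatched rows get NULL for `books`'s columns.
Matching on a.book_id = b.book_id. A NULL in a compared column never satisfies the condition.
Matched pairs: 2; unmatched b rows kept: 3.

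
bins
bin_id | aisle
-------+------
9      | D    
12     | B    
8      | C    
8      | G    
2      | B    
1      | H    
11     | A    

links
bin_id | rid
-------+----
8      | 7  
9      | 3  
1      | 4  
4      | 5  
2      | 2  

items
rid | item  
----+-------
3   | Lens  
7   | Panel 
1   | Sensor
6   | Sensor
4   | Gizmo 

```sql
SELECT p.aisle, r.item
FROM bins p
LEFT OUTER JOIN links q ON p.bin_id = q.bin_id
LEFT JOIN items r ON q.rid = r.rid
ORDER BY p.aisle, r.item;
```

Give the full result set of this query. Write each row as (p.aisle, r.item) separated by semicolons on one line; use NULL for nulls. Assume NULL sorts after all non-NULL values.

(A, NULL); (B, NULL); (B, NULL); (C, Panel); (D, Lens); (G, Panel); (H, Gizmo)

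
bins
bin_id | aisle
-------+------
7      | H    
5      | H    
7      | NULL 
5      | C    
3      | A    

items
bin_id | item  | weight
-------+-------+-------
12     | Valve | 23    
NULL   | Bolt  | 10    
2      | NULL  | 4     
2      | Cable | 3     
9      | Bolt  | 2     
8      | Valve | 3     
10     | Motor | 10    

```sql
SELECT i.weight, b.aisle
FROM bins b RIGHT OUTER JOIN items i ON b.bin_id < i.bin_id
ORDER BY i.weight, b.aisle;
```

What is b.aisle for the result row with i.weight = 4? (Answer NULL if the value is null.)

RIGHT JOIN keeps every row from `items`; unmatched rows get NULL for `bins`'s columns.
Matching on b.bin_id < i.bin_id. A NULL in a compared column never satisfies the condition.
Matched pairs: 20; unmatched i rows kept: 3.

NULL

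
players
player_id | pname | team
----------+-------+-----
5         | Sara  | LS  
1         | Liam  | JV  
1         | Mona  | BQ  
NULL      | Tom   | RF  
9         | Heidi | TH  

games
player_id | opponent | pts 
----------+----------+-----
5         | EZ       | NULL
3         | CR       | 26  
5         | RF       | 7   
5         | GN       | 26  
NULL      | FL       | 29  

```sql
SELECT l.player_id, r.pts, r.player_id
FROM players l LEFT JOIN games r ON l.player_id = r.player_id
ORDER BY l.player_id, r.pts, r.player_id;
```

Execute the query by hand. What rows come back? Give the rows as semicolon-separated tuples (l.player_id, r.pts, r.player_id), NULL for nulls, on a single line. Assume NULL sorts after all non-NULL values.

(1, NULL, NULL); (1, NULL, NULL); (5, 7, 5); (5, 26, 5); (5, NULL, 5); (9, NULL, NULL); (NULL, NULL, NULL)

LEFT JOIN keeps every row from `players`; unmatched rows get NULL for `games`'s columns.
Matching on l.player_id = r.player_id. A NULL in a compared column never satisfies the condition.
- l (player_id=5) pairs with 3 row(s) of r.
- l (player_id=1) has no partner → padded with NULL.
- l (player_id=1) has no partner → padded with NULL.
- l (player_id=NULL) has no partner → padded with NULL.
- l (player_id=9) has no partner → padded with NULL.
After projecting and ordering:
l.player_id | r.pts | r.player_id
1 | NULL | NULL
1 | NULL | NULL
5 | 7 | 5
5 | 26 | 5
5 | NULL | 5
9 | NULL | NULL
NULL | NULL | NULL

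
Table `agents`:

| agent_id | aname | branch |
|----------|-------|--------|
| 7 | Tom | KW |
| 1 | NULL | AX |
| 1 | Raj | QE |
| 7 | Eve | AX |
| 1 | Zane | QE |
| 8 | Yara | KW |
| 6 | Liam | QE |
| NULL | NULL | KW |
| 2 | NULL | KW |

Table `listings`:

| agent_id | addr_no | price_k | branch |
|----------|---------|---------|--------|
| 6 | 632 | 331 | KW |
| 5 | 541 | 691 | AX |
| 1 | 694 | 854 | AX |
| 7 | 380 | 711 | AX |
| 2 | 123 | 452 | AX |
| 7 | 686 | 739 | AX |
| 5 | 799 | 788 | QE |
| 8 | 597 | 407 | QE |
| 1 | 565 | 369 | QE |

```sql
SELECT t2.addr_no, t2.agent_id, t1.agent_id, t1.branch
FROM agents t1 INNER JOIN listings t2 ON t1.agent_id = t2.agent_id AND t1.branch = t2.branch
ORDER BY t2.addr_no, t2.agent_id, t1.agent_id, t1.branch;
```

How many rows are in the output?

INNER JOIN keeps only pairs where the ON condition holds.
Matching on t1.agent_id = t2.agent_id AND t1.branch = t2.branch. A NULL in a compared column never satisfies the condition.
- t1 row (agent_id=7, branch=KW): no match → dropped.
- t1 row (agent_id=1, branch=AX): matches 1 t2 row(s) → 1 output row(s).
- t1 row (agent_id=1, branch=QE): matches 1 t2 row(s) → 1 output row(s).
- t1 row (agent_id=7, branch=AX): matches 2 t2 row(s) → 2 output row(s).
- t1 row (agent_id=1, branch=QE): matches 1 t2 row(s) → 1 output row(s).
- t1 row (agent_id=8, branch=KW): no match → dropped.
- t1 row (agent_id=6, branch=QE): no match → dropped.
- t1 row (agent_id=NULL, branch=KW): no match → dropped.
- t1 row (agent_id=2, branch=KW): no match → dropped.
Total: 5 rows.

5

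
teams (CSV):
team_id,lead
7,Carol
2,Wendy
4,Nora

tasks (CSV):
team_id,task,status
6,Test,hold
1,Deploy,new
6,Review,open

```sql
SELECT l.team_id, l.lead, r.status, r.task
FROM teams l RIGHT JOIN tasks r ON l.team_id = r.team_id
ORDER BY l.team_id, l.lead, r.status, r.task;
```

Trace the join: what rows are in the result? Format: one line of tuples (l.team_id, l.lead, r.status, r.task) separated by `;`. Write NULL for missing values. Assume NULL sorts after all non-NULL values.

RIGHT JOIN keeps every row from `tasks`; unmatched rows get NULL for `teams`'s columns.
Matching on l.team_id = r.team_id.
- l row (team_id=7): no match.
- l row (team_id=2): no match.
- l row (team_id=4): no match.
- 3 row(s) from r found no l partner → padded with NULL.
After projecting and ordering:
l.team_id | l.lead | r.status | r.task
NULL | NULL | hold | Test
NULL | NULL | new | Deploy
NULL | NULL | open | Review

(NULL, NULL, hold, Test); (NULL, NULL, new, Deploy); (NULL, NULL, open, Review)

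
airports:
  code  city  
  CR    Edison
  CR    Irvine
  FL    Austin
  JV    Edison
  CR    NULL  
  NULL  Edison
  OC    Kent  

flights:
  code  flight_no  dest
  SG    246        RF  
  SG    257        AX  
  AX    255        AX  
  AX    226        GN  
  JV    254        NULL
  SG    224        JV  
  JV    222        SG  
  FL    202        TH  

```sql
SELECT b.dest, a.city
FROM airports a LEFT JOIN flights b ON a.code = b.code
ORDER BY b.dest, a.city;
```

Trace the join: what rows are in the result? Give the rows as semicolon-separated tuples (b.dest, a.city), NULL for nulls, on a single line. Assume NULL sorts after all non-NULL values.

LEFT JOIN keeps every row from `airports`; unmatched rows get NULL for `flights`'s columns.
Matching on a.code = b.code. A NULL in a compared column never satisfies the condition.
Matched pairs: 3; unmatched a rows kept: 5.

(SG, Edison); (TH, Austin); (NULL, Edison); (NULL, Edison); (NULL, Edison); (NULL, Irvine); (NULL, Kent); (NULL, NULL)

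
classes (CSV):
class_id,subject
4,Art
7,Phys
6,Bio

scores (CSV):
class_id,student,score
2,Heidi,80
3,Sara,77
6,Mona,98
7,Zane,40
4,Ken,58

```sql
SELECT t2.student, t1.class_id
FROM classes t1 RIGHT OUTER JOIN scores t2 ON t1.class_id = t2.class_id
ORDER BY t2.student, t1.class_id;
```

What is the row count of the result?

RIGHT JOIN keeps every row from `scores`; unmatched rows get NULL for `classes`'s columns.
Matching on t1.class_id = t2.class_id.
Matched pairs: 3; unmatched t2 rows kept: 2.
Total: 3 matched + 2 padded = 5 rows.

5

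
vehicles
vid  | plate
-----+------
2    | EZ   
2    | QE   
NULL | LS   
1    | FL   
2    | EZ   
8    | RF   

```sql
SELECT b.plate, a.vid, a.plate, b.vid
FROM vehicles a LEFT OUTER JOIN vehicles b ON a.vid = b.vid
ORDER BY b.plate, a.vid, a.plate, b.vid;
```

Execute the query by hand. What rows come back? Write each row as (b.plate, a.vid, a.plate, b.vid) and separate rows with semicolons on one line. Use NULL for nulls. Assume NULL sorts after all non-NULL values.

LEFT JOIN keeps every row from `vehicles a`; unmatched rows get NULL for `vehicles b`'s columns.
Matching on a.vid = b.vid. A NULL in a compared column never satisfies the condition.
- a row (vid=2): matches 3 b row(s) → 3 output row(s).
- a row (vid=2): matches 3 b row(s) → 3 output row(s).
- a row (vid=NULL): no match → kept, b columns NULL.
- a row (vid=1): matches 1 b row(s) → 1 output row(s).
- a row (vid=2): matches 3 b row(s) → 3 output row(s).
- a row (vid=8): matches 1 b row(s) → 1 output row(s).

(EZ, 2, EZ, 2); (EZ, 2, EZ, 2); (EZ, 2, EZ, 2); (EZ, 2, EZ, 2); (EZ, 2, QE, 2); (EZ, 2, QE, 2); (FL, 1, FL, 1); (QE, 2, EZ, 2); (QE, 2, EZ, 2); (QE, 2, QE, 2); (RF, 8, RF, 8); (NULL, NULL, LS, NULL)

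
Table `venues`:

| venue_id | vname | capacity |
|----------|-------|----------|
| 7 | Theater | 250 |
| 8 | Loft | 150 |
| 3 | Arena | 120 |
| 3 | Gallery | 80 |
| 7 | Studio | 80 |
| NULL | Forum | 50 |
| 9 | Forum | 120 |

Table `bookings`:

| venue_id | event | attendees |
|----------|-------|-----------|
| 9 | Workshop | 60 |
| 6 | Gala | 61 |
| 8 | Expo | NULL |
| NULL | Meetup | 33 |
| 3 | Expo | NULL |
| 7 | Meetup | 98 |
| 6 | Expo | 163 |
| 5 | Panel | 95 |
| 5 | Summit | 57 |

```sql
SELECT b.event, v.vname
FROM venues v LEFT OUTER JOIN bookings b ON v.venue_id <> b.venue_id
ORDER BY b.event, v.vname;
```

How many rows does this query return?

LEFT JOIN keeps every row from `venues`; unmatched rows get NULL for `bookings`'s columns.
Matching on v.venue_id <> b.venue_id. A NULL in a compared column never satisfies the condition.
- venue_id=7: 7 matching b row(s), so 7 row(s) emitted.
- venue_id=8: 7 matching b row(s), so 7 row(s) emitted.
- venue_id=3: 7 matching b row(s), so 7 row(s) emitted.
- venue_id=3: 7 matching b row(s), so 7 row(s) emitted.
- venue_id=7: 7 matching b row(s), so 7 row(s) emitted.
- venue_id=NULL: no b row matches, row kept with b columns NULL.
- venue_id=9: 7 matching b row(s), so 7 row(s) emitted.
Total: 42 matched + 1 padded = 43 rows.

43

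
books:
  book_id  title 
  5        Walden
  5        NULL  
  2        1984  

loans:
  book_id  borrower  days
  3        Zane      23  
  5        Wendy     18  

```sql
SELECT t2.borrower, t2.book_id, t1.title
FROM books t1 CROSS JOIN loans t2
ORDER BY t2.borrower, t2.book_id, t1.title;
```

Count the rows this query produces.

6

CROSS JOIN pairs every row of `books` with every row of `loans`: 3 × 2 = 6 rows.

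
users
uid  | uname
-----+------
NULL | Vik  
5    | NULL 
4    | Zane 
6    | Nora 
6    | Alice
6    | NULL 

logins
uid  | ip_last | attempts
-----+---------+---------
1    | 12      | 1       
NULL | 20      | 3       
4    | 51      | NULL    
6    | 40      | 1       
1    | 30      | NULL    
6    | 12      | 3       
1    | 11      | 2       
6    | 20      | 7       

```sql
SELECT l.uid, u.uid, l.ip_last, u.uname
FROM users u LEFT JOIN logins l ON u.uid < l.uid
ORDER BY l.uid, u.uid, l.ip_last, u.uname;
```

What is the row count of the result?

LEFT JOIN keeps every row from `users`; unmatched rows get NULL for `logins`'s columns.
Matching on u.uid < l.uid. A NULL in a compared column never satisfies the condition.
Matched pairs: 6; unmatched u rows kept: 4.
Total: 6 matched + 4 padded = 10 rows.

10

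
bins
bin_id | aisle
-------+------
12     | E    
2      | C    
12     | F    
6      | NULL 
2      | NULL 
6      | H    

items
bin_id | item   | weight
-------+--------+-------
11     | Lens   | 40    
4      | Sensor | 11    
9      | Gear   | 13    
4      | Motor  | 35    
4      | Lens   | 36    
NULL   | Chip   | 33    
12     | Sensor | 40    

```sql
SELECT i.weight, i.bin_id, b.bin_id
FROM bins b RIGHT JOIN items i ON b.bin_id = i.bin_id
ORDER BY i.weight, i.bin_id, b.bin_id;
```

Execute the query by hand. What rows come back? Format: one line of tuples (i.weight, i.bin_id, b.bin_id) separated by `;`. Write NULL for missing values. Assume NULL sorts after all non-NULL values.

(11, 4, NULL); (13, 9, NULL); (33, NULL, NULL); (35, 4, NULL); (36, 4, NULL); (40, 11, NULL); (40, 12, 12); (40, 12, 12)

RIGHT JOIN keeps every row from `items`; unmatched rows get NULL for `bins`'s columns.
Matching on b.bin_id = i.bin_id. A NULL in a compared column never satisfies the condition.
- b[0] bin_id=12 → 1 match(es) in i → 1 row(s).
- b[1] bin_id=2 → no match.
- b[2] bin_id=12 → 1 match(es) in i → 1 row(s).
- b[3] bin_id=6 → no match.
- b[4] bin_id=2 → no match.
- b[5] bin_id=6 → no match.
- plus 6 unmatched i row(s), each kept with NULL b columns.
After projecting and ordering:
i.weight | i.bin_id | b.bin_id
11 | 4 | NULL
13 | 9 | NULL
33 | NULL | NULL
35 | 4 | NULL
36 | 4 | NULL
40 | 11 | NULL
40 | 12 | 12
40 | 12 | 12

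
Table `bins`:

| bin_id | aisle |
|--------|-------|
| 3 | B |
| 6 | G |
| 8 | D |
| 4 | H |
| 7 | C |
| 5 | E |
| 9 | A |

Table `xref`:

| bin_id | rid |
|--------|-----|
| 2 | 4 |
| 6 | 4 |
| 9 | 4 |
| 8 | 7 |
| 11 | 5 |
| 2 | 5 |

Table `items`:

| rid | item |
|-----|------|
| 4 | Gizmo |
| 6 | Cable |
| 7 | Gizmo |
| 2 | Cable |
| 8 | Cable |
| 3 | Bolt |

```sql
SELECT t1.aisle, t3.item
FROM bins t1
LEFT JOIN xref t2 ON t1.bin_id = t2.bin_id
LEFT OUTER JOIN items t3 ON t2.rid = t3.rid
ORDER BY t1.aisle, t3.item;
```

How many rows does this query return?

7

Step 1 — t1 LEFT JOIN t2 on bin_id → 7 row(s).
Then LEFT JOIN `items t3` on rid: each of those 7 rows is kept; rows whose t2.rid has no match in t3 get NULL for t3's columns.
Result: 7 row(s).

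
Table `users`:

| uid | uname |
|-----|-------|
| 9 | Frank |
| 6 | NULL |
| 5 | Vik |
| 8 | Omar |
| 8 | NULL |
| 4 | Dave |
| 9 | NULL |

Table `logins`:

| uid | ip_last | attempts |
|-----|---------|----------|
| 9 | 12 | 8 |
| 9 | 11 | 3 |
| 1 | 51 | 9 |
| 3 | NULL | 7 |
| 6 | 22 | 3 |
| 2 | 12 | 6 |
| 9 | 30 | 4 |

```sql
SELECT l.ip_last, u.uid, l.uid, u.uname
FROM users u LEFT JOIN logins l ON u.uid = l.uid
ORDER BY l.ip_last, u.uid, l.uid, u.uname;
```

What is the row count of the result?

LEFT JOIN keeps every row from `users`; unmatched rows get NULL for `logins`'s columns.
Matching on u.uid = l.uid.
- uid=9: 3 matching l row(s), so 3 row(s) emitted.
- uid=6: 1 matching l row(s), so 1 row(s) emitted.
- uid=5: no l row matches, row kept with l columns NULL.
- uid=8: no l row matches, row kept with l columns NULL.
- uid=8: no l row matches, row kept with l columns NULL.
- uid=4: no l row matches, row kept with l columns NULL.
- uid=9: 3 matching l row(s), so 3 row(s) emitted.
Total: 7 matched + 4 padded = 11 rows.

11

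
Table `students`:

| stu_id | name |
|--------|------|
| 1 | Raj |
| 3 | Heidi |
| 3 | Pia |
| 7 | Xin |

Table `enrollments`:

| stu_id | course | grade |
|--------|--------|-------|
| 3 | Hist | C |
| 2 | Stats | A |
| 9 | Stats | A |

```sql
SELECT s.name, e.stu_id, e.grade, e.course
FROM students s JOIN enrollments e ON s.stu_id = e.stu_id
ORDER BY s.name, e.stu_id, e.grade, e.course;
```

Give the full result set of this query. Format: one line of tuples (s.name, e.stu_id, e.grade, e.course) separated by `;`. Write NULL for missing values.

(Heidi, 3, C, Hist); (Pia, 3, C, Hist)

INNER JOIN keeps only pairs where the ON condition holds.
Matching on s.stu_id = e.stu_id.
- s (stu_id=1) has no partner → excluded.
- s (stu_id=3) pairs with 1 row(s) of e.
- s (stu_id=3) pairs with 1 row(s) of e.
- s (stu_id=7) has no partner → excluded.
After projecting and ordering:
s.name | e.stu_id | e.grade | e.course
Heidi | 3 | C | Hist
Pia | 3 | C | Hist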